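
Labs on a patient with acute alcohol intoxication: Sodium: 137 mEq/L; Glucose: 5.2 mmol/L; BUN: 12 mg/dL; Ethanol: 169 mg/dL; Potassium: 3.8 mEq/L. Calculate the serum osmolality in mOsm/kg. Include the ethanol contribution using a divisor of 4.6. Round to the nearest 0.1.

Calculated osmolality = 2·Na + glucose + BUN/2.8 + ethanol/4.6
= 2·137 + 5.2 + 12/2.8 + 169/4.6
= 274 + 5.20 + 4.29 + 36.74
= 320.23 mOsm/kg

320.2 mOsm/kg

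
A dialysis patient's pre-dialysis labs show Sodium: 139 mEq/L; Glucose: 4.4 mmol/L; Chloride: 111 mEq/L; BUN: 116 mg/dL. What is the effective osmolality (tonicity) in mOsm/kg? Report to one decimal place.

282.4 mOsm/kg

Effective osmolality excludes urea (freely permeant across cell membranes):
2·Na + glucose
= 2·139 + 4.4
= 278 + 4.4
= 282.4 mOsm/kg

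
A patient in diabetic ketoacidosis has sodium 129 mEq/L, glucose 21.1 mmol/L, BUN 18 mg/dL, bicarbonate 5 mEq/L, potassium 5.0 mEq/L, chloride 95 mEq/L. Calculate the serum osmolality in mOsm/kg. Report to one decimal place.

Calculated osmolality = 2·Na + glucose + BUN/2.8
= 2·129 + 21.1 + 18/2.8
= 258 + 21.10 + 6.43
= 285.53 mOsm/kg

285.5 mOsm/kg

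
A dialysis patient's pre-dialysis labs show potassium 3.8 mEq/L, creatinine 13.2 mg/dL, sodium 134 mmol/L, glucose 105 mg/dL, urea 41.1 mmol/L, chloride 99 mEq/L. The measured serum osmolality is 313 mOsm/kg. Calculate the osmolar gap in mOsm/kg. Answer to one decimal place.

Calculated osmolality = 2·Na + glucose/18 + urea
= 2·134 + 105/18 + 41.1
= 268 + 5.83 + 41.10
= 314.93 mOsm/kg ≈ 314.9 mOsm/kg
Osmolar gap = measured − calculated = 313 − 314.9 = -1.9 mOsm/kg

-1.9 mOsm/kg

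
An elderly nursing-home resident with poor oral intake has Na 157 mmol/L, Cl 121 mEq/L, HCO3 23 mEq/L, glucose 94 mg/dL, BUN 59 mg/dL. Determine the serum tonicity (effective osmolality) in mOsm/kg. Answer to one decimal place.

319.2 mOsm/kg

Effective osmolality excludes urea (freely permeant across cell membranes):
2·Na + glucose/18
= 2·157 + 94/18
= 314 + 5.22
= 319.22 mOsm/kg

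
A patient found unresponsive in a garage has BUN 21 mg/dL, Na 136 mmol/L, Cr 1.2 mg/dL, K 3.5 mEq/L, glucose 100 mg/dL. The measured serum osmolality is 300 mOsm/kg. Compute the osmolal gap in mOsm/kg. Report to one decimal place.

Calculated osmolality = 2·Na + glucose/18 + BUN/2.8
= 2·136 + 100/18 + 21/2.8
= 272 + 5.56 + 7.50
= 285.06 mOsm/kg ≈ 285.1 mOsm/kg
Osmolar gap = measured − calculated = 300 − 285.1 = 14.9 mOsm/kg

14.9 mOsm/kg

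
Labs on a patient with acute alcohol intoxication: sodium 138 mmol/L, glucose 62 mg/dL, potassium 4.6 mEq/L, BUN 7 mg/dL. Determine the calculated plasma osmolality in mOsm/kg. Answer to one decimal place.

Calculated osmolality = 2·Na + glucose/18 + BUN/2.8
= 2·138 + 62/18 + 7/2.8
= 276 + 3.44 + 2.50
= 281.94 mOsm/kg

281.9 mOsm/kg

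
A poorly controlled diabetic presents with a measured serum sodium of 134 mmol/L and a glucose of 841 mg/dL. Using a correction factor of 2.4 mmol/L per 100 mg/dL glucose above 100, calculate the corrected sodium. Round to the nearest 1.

152 mmol/L

Corrected Na = measured Na + 2.4 · (glucose − 100)/100
= 134 + 2.4 · (841 − 100)/100
= 134 + 17.8
= 151.8 mmol/L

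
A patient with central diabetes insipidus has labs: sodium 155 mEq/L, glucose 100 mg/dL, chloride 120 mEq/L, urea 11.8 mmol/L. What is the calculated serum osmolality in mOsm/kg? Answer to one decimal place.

Calculated osmolality = 2·Na + glucose/18 + urea
= 2·155 + 100/18 + 11.8
= 310 + 5.56 + 11.80
= 327.36 mOsm/kg

327.4 mOsm/kg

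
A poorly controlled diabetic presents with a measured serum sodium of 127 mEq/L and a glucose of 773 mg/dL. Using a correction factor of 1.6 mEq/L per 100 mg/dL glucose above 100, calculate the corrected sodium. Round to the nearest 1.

Corrected Na = measured Na + 1.6 · (glucose − 100)/100
= 127 + 1.6 · (773 − 100)/100
= 127 + 10.8
= 137.8 mEq/L

138 mEq/L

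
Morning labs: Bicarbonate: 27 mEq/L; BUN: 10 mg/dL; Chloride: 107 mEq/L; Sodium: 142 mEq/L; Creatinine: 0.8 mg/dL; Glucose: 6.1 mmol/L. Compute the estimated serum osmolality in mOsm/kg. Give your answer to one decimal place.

Calculated osmolality = 2·Na + glucose + BUN/2.8
= 2·142 + 6.1 + 10/2.8
= 284 + 6.10 + 3.57
= 293.67 mOsm/kg

293.7 mOsm/kg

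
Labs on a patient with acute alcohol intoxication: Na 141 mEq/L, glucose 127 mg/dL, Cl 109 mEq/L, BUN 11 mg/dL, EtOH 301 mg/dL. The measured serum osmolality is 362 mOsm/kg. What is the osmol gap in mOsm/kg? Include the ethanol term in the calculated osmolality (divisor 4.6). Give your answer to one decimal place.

3.6 mOsm/kg

Calculated osmolality = 2·Na + glucose/18 + BUN/2.8 + ethanol/4.6
= 2·141 + 127/18 + 11/2.8 + 301/4.6
= 282 + 7.06 + 3.93 + 65.43
= 358.42 mOsm/kg ≈ 358.4 mOsm/kg
Osmolar gap = measured − calculated = 362 − 358.4 = 3.6 mOsm/kg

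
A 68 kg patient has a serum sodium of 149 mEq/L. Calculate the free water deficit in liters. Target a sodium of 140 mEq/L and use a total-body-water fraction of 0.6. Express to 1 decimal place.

TBW = 0.6 · 68 = 40.8 L
Free water deficit = TBW · (Na/140 − 1)
= 40.8 · (149/140 − 1)
= 40.8 · 0.0643
= 2.62 L

2.6 L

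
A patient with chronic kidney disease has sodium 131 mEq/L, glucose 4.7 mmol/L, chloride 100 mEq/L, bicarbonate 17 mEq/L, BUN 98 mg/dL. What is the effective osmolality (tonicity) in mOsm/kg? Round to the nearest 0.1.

266.7 mOsm/kg

Effective osmolality excludes urea (freely permeant across cell membranes):
2·Na + glucose
= 2·131 + 4.7
= 262 + 4.7
= 266.7 mOsm/kg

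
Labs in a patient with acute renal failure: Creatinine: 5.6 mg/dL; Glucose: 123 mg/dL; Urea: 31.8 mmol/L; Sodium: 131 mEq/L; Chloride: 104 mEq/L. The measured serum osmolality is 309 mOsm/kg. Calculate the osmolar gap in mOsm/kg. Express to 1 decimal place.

8.4 mOsm/kg

Calculated osmolality = 2·Na + glucose/18 + urea
= 2·131 + 123/18 + 31.8
= 262 + 6.83 + 31.80
= 300.63 mOsm/kg ≈ 300.6 mOsm/kg
Osmolar gap = measured − calculated = 309 − 300.6 = 8.4 mOsm/kg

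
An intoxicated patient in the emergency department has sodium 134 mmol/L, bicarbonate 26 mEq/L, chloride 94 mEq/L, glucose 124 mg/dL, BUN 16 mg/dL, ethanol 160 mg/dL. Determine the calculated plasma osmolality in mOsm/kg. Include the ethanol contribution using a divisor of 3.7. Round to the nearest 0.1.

323.8 mOsm/kg

Calculated osmolality = 2·Na + glucose/18 + BUN/2.8 + ethanol/3.7
= 2·134 + 124/18 + 16/2.8 + 160/3.7
= 268 + 6.89 + 5.71 + 43.24
= 323.84 mOsm/kg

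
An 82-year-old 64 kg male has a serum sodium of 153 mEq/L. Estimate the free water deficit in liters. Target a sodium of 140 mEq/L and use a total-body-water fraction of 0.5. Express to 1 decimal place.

TBW = 0.5 · 64 = 32 L
Free water deficit = TBW · (Na/140 − 1)
= 32 · (153/140 − 1)
= 32 · 0.0929
= 2.97 L

3.0 L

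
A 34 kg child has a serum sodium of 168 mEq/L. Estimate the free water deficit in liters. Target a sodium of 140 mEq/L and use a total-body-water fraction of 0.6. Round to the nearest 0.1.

4.1 L

TBW = 0.6 · 34 = 20.4 L
Free water deficit = TBW · (Na/140 − 1)
= 20.4 · (168/140 − 1)
= 20.4 · 0.2
= 4.08 L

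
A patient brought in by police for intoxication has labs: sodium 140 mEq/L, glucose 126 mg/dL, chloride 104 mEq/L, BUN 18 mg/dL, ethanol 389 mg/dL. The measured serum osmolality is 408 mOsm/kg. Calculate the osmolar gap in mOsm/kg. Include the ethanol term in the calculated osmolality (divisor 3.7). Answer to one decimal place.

9.4 mOsm/kg

Calculated osmolality = 2·Na + glucose/18 + BUN/2.8 + ethanol/3.7
= 2·140 + 126/18 + 18/2.8 + 389/3.7
= 280 + 7 + 6.43 + 105.14
= 398.57 mOsm/kg ≈ 398.6 mOsm/kg
Osmolar gap = measured − calculated = 408 − 398.6 = 9.4 mOsm/kg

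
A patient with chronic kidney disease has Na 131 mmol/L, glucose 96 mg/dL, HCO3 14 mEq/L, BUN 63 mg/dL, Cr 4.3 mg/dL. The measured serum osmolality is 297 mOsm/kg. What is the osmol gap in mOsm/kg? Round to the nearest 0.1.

Calculated osmolality = 2·Na + glucose/18 + BUN/2.8
= 2·131 + 96/18 + 63/2.8
= 262 + 5.33 + 22.50
= 289.83 mOsm/kg ≈ 289.8 mOsm/kg
Osmolar gap = measured − calculated = 297 − 289.8 = 7.2 mOsm/kg

7.2 mOsm/kg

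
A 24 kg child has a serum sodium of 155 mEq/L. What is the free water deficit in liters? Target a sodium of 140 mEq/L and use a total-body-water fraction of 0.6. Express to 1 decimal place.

TBW = 0.6 · 24 = 14.4 L
Free water deficit = TBW · (Na/140 − 1)
= 14.4 · (155/140 − 1)
= 14.4 · 0.1071
= 1.54 L

1.5 L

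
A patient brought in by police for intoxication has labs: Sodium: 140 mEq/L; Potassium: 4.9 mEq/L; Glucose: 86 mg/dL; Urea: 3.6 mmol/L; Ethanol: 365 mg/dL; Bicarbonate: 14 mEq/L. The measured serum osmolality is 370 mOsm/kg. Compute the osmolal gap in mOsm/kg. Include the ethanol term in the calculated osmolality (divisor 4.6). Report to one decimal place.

Calculated osmolality = 2·Na + glucose/18 + urea + ethanol/4.6
= 2·140 + 86/18 + 3.6 + 365/4.6
= 280 + 4.78 + 3.60 + 79.35
= 367.73 mOsm/kg ≈ 367.7 mOsm/kg
Osmolar gap = measured − calculated = 370 − 367.7 = 2.3 mOsm/kg

2.3 mOsm/kg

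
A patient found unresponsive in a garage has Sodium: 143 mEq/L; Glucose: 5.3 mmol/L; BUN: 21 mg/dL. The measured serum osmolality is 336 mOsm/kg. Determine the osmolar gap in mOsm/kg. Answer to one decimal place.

37.2 mOsm/kg

Calculated osmolality = 2·Na + glucose + BUN/2.8
= 2·143 + 5.3 + 21/2.8
= 286 + 5.30 + 7.50
= 298.8 mOsm/kg ≈ 298.8 mOsm/kg
Osmolar gap = measured − calculated = 336 − 298.8 = 37.2 mOsm/kg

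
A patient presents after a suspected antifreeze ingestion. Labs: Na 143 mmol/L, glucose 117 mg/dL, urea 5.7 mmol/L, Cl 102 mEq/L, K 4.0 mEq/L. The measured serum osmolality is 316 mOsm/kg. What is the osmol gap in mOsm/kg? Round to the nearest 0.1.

17.8 mOsm/kg

Calculated osmolality = 2·Na + glucose/18 + urea
= 2·143 + 117/18 + 5.7
= 286 + 6.50 + 5.70
= 298.2 mOsm/kg ≈ 298.2 mOsm/kg
Osmolar gap = measured − calculated = 316 − 298.2 = 17.8 mOsm/kg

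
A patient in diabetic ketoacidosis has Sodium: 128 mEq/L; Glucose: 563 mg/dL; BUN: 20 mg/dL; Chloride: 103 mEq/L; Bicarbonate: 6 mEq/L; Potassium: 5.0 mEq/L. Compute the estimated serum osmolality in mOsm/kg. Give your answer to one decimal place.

294.4 mOsm/kg

Calculated osmolality = 2·Na + glucose/18 + BUN/2.8
= 2·128 + 563/18 + 20/2.8
= 256 + 31.28 + 7.14
= 294.42 mOsm/kg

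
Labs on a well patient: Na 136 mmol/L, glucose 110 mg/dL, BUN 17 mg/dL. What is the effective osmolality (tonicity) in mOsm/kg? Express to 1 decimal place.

278.1 mOsm/kg

Effective osmolality excludes urea (freely permeant across cell membranes):
2·Na + glucose/18
= 2·136 + 110/18
= 272 + 6.11
= 278.11 mOsm/kg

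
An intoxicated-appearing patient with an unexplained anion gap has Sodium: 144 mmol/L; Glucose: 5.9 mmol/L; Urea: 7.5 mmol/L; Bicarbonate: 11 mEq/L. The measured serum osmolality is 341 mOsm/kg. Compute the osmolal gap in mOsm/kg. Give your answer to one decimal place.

39.6 mOsm/kg

Calculated osmolality = 2·Na + glucose + urea
= 2·144 + 5.9 + 7.5
= 288 + 5.90 + 7.50
= 301.4 mOsm/kg ≈ 301.4 mOsm/kg
Osmolar gap = measured − calculated = 341 − 301.4 = 39.6 mOsm/kg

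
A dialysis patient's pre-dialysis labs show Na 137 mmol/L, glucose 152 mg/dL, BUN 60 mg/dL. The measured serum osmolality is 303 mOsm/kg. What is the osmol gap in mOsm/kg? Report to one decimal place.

Calculated osmolality = 2·Na + glucose/18 + BUN/2.8
= 2·137 + 152/18 + 60/2.8
= 274 + 8.44 + 21.43
= 303.87 mOsm/kg ≈ 303.9 mOsm/kg
Osmolar gap = measured − calculated = 303 − 303.9 = -0.9 mOsm/kg

-0.9 mOsm/kg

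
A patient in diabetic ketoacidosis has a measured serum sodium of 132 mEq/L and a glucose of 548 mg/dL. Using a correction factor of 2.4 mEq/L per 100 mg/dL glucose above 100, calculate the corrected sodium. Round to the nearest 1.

143 mEq/L

Corrected Na = measured Na + 2.4 · (glucose − 100)/100
= 132 + 2.4 · (548 − 100)/100
= 132 + 10.8
= 142.8 mEq/L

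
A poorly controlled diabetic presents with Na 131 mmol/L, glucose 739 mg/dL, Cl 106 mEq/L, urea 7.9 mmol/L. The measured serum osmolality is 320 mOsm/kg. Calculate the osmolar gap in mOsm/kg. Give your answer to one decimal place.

9.0 mOsm/kg

Calculated osmolality = 2·Na + glucose/18 + urea
= 2·131 + 739/18 + 7.9
= 262 + 41.06 + 7.90
= 310.96 mOsm/kg ≈ 311.0 mOsm/kg
Osmolar gap = measured − calculated = 320 − 311.0 = 9.0 mOsm/kg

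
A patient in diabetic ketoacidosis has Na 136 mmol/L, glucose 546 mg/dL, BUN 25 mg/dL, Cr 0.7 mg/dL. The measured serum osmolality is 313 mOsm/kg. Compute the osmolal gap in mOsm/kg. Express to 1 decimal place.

1.7 mOsm/kg

Calculated osmolality = 2·Na + glucose/18 + BUN/2.8
= 2·136 + 546/18 + 25/2.8
= 272 + 30.33 + 8.93
= 311.26 mOsm/kg ≈ 311.3 mOsm/kg
Osmolar gap = measured − calculated = 313 − 311.3 = 1.7 mOsm/kg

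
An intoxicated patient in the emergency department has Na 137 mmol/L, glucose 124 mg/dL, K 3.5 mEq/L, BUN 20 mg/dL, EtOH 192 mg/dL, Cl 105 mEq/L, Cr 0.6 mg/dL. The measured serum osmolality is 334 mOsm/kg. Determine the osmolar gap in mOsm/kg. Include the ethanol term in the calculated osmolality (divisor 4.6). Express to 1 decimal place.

Calculated osmolality = 2·Na + glucose/18 + BUN/2.8 + ethanol/4.6
= 2·137 + 124/18 + 20/2.8 + 192/4.6
= 274 + 6.89 + 7.14 + 41.74
= 329.77 mOsm/kg ≈ 329.8 mOsm/kg
Osmolar gap = measured − calculated = 334 − 329.8 = 4.2 mOsm/kg

4.2 mOsm/kg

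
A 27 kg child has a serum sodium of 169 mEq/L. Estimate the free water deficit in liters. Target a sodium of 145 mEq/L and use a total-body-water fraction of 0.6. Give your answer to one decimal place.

2.7 L

TBW = 0.6 · 27 = 16.2 L
Free water deficit = TBW · (Na/145 − 1)
= 16.2 · (169/145 − 1)
= 16.2 · 0.1655
= 2.68 L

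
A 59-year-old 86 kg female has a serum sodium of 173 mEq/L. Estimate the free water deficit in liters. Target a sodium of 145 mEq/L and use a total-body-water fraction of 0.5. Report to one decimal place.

8.3 L

TBW = 0.5 · 86 = 43 L
Free water deficit = TBW · (Na/145 − 1)
= 43 · (173/145 − 1)
= 43 · 0.1931
= 8.3 L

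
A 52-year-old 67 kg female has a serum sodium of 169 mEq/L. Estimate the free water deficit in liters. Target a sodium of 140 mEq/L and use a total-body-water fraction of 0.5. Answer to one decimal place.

TBW = 0.5 · 67 = 33.5 L
Free water deficit = TBW · (Na/140 − 1)
= 33.5 · (169/140 − 1)
= 33.5 · 0.2071
= 6.94 L

6.9 L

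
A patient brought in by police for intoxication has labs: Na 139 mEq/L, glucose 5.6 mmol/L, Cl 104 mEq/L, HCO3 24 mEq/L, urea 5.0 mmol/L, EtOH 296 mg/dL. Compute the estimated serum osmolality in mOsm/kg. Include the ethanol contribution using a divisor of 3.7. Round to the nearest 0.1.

Calculated osmolality = 2·Na + glucose + urea + ethanol/3.7
= 2·139 + 5.6 + 5 + 296/3.7
= 278 + 5.60 + 5 + 80
= 368.6 mOsm/kg

368.6 mOsm/kg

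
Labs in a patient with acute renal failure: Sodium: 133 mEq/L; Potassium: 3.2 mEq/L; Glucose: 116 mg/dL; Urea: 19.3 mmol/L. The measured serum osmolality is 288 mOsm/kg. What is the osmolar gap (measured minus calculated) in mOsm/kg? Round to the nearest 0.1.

-3.7 mOsm/kg

Calculated osmolality = 2·Na + glucose/18 + urea
= 2·133 + 116/18 + 19.3
= 266 + 6.44 + 19.30
= 291.74 mOsm/kg ≈ 291.7 mOsm/kg
Osmolar gap = measured − calculated = 288 − 291.7 = -3.7 mOsm/kg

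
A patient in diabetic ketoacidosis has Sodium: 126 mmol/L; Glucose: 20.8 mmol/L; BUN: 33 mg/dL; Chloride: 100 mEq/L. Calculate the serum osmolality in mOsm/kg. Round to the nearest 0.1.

284.6 mOsm/kg

Calculated osmolality = 2·Na + glucose + BUN/2.8
= 2·126 + 20.8 + 33/2.8
= 252 + 20.80 + 11.79
= 284.59 mOsm/kg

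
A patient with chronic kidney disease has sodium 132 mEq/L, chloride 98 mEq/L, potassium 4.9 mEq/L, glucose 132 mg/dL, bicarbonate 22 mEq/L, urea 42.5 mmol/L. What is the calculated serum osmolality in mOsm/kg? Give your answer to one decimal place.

313.8 mOsm/kg

Calculated osmolality = 2·Na + glucose/18 + urea
= 2·132 + 132/18 + 42.5
= 264 + 7.33 + 42.50
= 313.83 mOsm/kg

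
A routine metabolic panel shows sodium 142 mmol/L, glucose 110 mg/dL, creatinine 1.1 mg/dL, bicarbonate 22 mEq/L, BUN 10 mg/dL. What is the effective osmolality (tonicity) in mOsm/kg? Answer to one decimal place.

Effective osmolality excludes urea (freely permeant across cell membranes):
2·Na + glucose/18
= 2·142 + 110/18
= 284 + 6.11
= 290.11 mOsm/kg

290.1 mOsm/kg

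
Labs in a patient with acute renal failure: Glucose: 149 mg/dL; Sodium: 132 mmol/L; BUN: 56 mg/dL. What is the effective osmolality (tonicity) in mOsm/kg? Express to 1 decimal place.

Effective osmolality excludes urea (freely permeant across cell membranes):
2·Na + glucose/18
= 2·132 + 149/18
= 264 + 8.28
= 272.28 mOsm/kg

272.3 mOsm/kg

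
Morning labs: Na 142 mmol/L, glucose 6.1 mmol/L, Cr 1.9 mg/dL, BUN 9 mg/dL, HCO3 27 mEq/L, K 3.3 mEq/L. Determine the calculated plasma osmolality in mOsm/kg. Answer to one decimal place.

293.3 mOsm/kg

Calculated osmolality = 2·Na + glucose + BUN/2.8
= 2·142 + 6.1 + 9/2.8
= 284 + 6.10 + 3.21
= 293.31 mOsm/kg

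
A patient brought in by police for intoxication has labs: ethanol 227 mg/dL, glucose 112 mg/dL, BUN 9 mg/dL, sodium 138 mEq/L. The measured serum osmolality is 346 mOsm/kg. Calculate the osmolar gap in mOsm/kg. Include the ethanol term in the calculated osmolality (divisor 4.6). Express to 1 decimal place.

Calculated osmolality = 2·Na + glucose/18 + BUN/2.8 + ethanol/4.6
= 2·138 + 112/18 + 9/2.8 + 227/4.6
= 276 + 6.22 + 3.21 + 49.35
= 334.78 mOsm/kg ≈ 334.8 mOsm/kg
Osmolar gap = measured − calculated = 346 − 334.8 = 11.2 mOsm/kg

11.2 mOsm/kg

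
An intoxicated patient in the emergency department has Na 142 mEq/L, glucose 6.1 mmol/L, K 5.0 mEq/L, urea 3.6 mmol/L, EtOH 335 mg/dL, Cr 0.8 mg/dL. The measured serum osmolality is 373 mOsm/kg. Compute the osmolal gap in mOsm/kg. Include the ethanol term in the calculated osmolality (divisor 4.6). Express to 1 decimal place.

6.5 mOsm/kg

Calculated osmolality = 2·Na + glucose + urea + ethanol/4.6
= 2·142 + 6.1 + 3.6 + 335/4.6
= 284 + 6.10 + 3.60 + 72.83
= 366.53 mOsm/kg ≈ 366.5 mOsm/kg
Osmolar gap = measured − calculated = 373 − 366.5 = 6.5 mOsm/kg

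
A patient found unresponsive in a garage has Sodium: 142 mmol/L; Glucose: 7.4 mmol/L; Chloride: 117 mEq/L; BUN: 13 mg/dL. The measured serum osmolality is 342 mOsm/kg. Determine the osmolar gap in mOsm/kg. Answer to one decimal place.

Calculated osmolality = 2·Na + glucose + BUN/2.8
= 2·142 + 7.4 + 13/2.8
= 284 + 7.40 + 4.64
= 296.04 mOsm/kg ≈ 296.0 mOsm/kg
Osmolar gap = measured − calculated = 342 − 296.0 = 46.0 mOsm/kg

46.0 mOsm/kg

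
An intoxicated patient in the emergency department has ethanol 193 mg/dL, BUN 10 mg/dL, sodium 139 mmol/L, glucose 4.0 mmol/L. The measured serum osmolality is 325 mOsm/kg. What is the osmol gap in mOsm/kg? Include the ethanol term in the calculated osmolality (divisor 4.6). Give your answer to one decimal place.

Calculated osmolality = 2·Na + glucose + BUN/2.8 + ethanol/4.6
= 2·139 + 4 + 10/2.8 + 193/4.6
= 278 + 4 + 3.57 + 41.96
= 327.53 mOsm/kg ≈ 327.5 mOsm/kg
Osmolar gap = measured − calculated = 325 − 327.5 = -2.5 mOsm/kg

-2.5 mOsm/kg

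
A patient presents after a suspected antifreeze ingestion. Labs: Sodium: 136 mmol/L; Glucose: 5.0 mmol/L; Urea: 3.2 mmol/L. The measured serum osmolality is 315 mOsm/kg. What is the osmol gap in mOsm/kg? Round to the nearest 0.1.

34.8 mOsm/kg

Calculated osmolality = 2·Na + glucose + urea
= 2·136 + 5 + 3.2
= 272 + 5 + 3.20
= 280.2 mOsm/kg ≈ 280.2 mOsm/kg
Osmolar gap = measured − calculated = 315 − 280.2 = 34.8 mOsm/kg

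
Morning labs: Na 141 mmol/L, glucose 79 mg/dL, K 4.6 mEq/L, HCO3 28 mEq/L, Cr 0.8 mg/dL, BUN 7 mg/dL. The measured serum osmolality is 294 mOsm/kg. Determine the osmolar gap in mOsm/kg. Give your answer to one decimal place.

5.1 mOsm/kg

Calculated osmolality = 2·Na + glucose/18 + BUN/2.8
= 2·141 + 79/18 + 7/2.8
= 282 + 4.39 + 2.50
= 288.89 mOsm/kg ≈ 288.9 mOsm/kg
Osmolar gap = measured − calculated = 294 − 288.9 = 5.1 mOsm/kg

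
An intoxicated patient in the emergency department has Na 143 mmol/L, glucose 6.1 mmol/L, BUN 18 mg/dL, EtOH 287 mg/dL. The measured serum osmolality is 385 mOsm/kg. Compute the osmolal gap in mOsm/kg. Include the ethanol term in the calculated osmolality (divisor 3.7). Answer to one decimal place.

Calculated osmolality = 2·Na + glucose + BUN/2.8 + ethanol/3.7
= 2·143 + 6.1 + 18/2.8 + 287/3.7
= 286 + 6.10 + 6.43 + 77.57
= 376.1 mOsm/kg ≈ 376.1 mOsm/kg
Osmolar gap = measured − calculated = 385 − 376.1 = 8.9 mOsm/kg

8.9 mOsm/kg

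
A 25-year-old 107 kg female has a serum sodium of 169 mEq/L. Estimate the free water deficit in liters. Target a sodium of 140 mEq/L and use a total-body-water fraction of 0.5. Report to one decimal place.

TBW = 0.5 · 107 = 53.5 L
Free water deficit = TBW · (Na/140 − 1)
= 53.5 · (169/140 − 1)
= 53.5 · 0.2071
= 11.08 L

11.1 L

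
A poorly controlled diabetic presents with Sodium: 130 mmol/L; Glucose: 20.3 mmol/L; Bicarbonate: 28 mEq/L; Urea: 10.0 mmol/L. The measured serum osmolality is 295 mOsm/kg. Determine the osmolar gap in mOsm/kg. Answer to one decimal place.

Calculated osmolality = 2·Na + glucose + urea
= 2·130 + 20.3 + 10
= 260 + 20.30 + 10
= 290.3 mOsm/kg ≈ 290.3 mOsm/kg
Osmolar gap = measured − calculated = 295 − 290.3 = 4.7 mOsm/kg

4.7 mOsm/kg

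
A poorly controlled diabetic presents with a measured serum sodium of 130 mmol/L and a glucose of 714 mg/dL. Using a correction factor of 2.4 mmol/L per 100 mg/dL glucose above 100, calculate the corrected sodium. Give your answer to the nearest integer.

Corrected Na = measured Na + 2.4 · (glucose − 100)/100
= 130 + 2.4 · (714 − 100)/100
= 130 + 14.7
= 144.7 mmol/L

145 mmol/L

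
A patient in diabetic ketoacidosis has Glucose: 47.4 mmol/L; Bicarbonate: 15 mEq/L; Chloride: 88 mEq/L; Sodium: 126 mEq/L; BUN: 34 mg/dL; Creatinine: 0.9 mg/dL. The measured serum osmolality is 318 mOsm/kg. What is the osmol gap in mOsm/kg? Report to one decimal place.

Calculated osmolality = 2·Na + glucose + BUN/2.8
= 2·126 + 47.4 + 34/2.8
= 252 + 47.40 + 12.14
= 311.54 mOsm/kg ≈ 311.5 mOsm/kg
Osmolar gap = measured − calculated = 318 − 311.5 = 6.5 mOsm/kg

6.5 mOsm/kg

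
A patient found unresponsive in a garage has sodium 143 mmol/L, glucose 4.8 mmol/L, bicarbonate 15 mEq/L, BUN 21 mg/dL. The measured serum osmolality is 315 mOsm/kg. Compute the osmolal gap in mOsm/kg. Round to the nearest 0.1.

Calculated osmolality = 2·Na + glucose + BUN/2.8
= 2·143 + 4.8 + 21/2.8
= 286 + 4.80 + 7.50
= 298.3 mOsm/kg ≈ 298.3 mOsm/kg
Osmolar gap = measured − calculated = 315 − 298.3 = 16.7 mOsm/kg

16.7 mOsm/kg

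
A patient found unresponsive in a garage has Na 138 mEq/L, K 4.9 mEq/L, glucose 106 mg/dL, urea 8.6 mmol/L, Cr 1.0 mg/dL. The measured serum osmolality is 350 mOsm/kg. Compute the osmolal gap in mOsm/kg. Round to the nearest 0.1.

59.5 mOsm/kg

Calculated osmolality = 2·Na + glucose/18 + urea
= 2·138 + 106/18 + 8.6
= 276 + 5.89 + 8.60
= 290.49 mOsm/kg ≈ 290.5 mOsm/kg
Osmolar gap = measured − calculated = 350 − 290.5 = 59.5 mOsm/kg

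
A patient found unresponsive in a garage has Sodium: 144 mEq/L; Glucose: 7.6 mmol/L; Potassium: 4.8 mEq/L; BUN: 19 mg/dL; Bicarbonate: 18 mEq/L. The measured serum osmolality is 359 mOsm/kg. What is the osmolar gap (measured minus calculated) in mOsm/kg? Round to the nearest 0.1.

Calculated osmolality = 2·Na + glucose + BUN/2.8
= 2·144 + 7.6 + 19/2.8
= 288 + 7.60 + 6.79
= 302.39 mOsm/kg ≈ 302.4 mOsm/kg
Osmolar gap = measured − calculated = 359 − 302.4 = 56.6 mOsm/kg

56.6 mOsm/kg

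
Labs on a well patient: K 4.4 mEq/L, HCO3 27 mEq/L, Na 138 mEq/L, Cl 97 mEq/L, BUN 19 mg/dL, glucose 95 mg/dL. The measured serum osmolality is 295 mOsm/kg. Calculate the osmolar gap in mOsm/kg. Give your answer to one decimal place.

6.9 mOsm/kg

Calculated osmolality = 2·Na + glucose/18 + BUN/2.8
= 2·138 + 95/18 + 19/2.8
= 276 + 5.28 + 6.79
= 288.07 mOsm/kg ≈ 288.1 mOsm/kg
Osmolar gap = measured − calculated = 295 − 288.1 = 6.9 mOsm/kg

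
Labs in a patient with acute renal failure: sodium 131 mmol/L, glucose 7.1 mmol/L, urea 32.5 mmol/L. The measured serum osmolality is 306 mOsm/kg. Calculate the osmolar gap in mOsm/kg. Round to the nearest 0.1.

Calculated osmolality = 2·Na + glucose + urea
= 2·131 + 7.1 + 32.5
= 262 + 7.10 + 32.50
= 301.6 mOsm/kg ≈ 301.6 mOsm/kg
Osmolar gap = measured − calculated = 306 − 301.6 = 4.4 mOsm/kg

4.4 mOsm/kg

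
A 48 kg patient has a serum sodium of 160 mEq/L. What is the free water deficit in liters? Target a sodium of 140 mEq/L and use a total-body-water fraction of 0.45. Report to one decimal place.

TBW = 0.45 · 48 = 21.6 L
Free water deficit = TBW · (Na/140 − 1)
= 21.6 · (160/140 − 1)
= 21.6 · 0.1429
= 3.09 L

3.1 L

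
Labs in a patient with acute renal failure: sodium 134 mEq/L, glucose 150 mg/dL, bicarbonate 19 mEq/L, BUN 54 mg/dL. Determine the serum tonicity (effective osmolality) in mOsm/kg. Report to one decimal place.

Effective osmolality excludes urea (freely permeant across cell membranes):
2·Na + glucose/18
= 2·134 + 150/18
= 268 + 8.33
= 276.33 mOsm/kg

276.3 mOsm/kg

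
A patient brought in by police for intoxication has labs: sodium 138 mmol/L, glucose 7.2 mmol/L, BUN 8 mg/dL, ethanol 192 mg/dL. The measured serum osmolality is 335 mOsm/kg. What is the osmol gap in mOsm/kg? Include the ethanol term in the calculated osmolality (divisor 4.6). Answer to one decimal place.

Calculated osmolality = 2·Na + glucose + BUN/2.8 + ethanol/4.6
= 2·138 + 7.2 + 8/2.8 + 192/4.6
= 276 + 7.20 + 2.86 + 41.74
= 327.8 mOsm/kg ≈ 327.8 mOsm/kg
Osmolar gap = measured − calculated = 335 − 327.8 = 7.2 mOsm/kg

7.2 mOsm/kg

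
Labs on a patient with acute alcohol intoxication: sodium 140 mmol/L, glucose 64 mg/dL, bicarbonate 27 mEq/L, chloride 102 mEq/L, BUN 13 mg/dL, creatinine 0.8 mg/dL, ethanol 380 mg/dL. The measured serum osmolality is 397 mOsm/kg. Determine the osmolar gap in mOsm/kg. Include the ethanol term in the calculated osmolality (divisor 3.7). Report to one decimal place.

Calculated osmolality = 2·Na + glucose/18 + BUN/2.8 + ethanol/3.7
= 2·140 + 64/18 + 13/2.8 + 380/3.7
= 280 + 3.56 + 4.64 + 102.70
= 390.9 mOsm/kg ≈ 390.9 mOsm/kg
Osmolar gap = measured − calculated = 397 − 390.9 = 6.1 mOsm/kg

6.1 mOsm/kg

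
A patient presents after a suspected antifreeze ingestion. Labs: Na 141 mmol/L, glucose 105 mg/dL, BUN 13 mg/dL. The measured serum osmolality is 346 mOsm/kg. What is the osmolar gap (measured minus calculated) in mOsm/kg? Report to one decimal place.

Calculated osmolality = 2·Na + glucose/18 + BUN/2.8
= 2·141 + 105/18 + 13/2.8
= 282 + 5.83 + 4.64
= 292.47 mOsm/kg ≈ 292.5 mOsm/kg
Osmolar gap = measured − calculated = 346 − 292.5 = 53.5 mOsm/kg

53.5 mOsm/kg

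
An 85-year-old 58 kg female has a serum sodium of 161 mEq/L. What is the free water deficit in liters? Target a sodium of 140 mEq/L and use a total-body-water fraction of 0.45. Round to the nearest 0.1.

TBW = 0.45 · 58 = 26.1 L
Free water deficit = TBW · (Na/140 − 1)
= 26.1 · (161/140 − 1)
= 26.1 · 0.15
= 3.92 L

3.9 L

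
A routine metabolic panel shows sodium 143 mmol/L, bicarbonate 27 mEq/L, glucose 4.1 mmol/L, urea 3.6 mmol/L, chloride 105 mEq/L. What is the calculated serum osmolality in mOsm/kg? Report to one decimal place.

293.7 mOsm/kg

Calculated osmolality = 2·Na + glucose + urea
= 2·143 + 4.1 + 3.6
= 286 + 4.10 + 3.60
= 293.7 mOsm/kg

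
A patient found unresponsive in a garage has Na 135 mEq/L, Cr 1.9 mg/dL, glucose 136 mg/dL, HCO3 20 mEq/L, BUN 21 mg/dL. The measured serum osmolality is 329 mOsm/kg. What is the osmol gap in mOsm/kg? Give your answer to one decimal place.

Calculated osmolality = 2·Na + glucose/18 + BUN/2.8
= 2·135 + 136/18 + 21/2.8
= 270 + 7.56 + 7.50
= 285.06 mOsm/kg ≈ 285.1 mOsm/kg
Osmolar gap = measured − calculated = 329 − 285.1 = 43.9 mOsm/kg

43.9 mOsm/kg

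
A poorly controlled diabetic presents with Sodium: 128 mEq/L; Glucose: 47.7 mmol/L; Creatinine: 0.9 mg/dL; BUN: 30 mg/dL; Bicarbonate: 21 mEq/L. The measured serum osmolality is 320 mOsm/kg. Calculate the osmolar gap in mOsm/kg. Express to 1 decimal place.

Calculated osmolality = 2·Na + glucose + BUN/2.8
= 2·128 + 47.7 + 30/2.8
= 256 + 47.70 + 10.71
= 314.41 mOsm/kg ≈ 314.4 mOsm/kg
Osmolar gap = measured − calculated = 320 − 314.4 = 5.6 mOsm/kg

5.6 mOsm/kg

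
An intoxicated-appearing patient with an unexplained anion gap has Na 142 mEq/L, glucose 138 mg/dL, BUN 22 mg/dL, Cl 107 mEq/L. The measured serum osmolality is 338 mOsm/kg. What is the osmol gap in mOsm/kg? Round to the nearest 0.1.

38.5 mOsm/kg

Calculated osmolality = 2·Na + glucose/18 + BUN/2.8
= 2·142 + 138/18 + 22/2.8
= 284 + 7.67 + 7.86
= 299.53 mOsm/kg ≈ 299.5 mOsm/kg
Osmolar gap = measured − calculated = 338 − 299.5 = 38.5 mOsm/kg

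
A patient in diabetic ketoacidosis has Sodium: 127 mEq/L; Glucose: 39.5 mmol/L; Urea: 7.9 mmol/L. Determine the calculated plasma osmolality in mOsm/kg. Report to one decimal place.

Calculated osmolality = 2·Na + glucose + urea
= 2·127 + 39.5 + 7.9
= 254 + 39.50 + 7.90
= 301.4 mOsm/kg

301.4 mOsm/kg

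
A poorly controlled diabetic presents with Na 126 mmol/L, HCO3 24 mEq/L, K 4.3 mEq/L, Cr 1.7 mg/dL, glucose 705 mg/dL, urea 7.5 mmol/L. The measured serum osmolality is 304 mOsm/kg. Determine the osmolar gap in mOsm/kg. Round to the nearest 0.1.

5.3 mOsm/kg

Calculated osmolality = 2·Na + glucose/18 + urea
= 2·126 + 705/18 + 7.5
= 252 + 39.17 + 7.50
= 298.67 mOsm/kg ≈ 298.7 mOsm/kg
Osmolar gap = measured − calculated = 304 − 298.7 = 5.3 mOsm/kg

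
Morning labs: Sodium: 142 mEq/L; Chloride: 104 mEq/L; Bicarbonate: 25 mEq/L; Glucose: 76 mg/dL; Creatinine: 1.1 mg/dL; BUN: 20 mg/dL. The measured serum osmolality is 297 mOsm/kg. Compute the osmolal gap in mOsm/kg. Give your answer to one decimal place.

Calculated osmolality = 2·Na + glucose/18 + BUN/2.8
= 2·142 + 76/18 + 20/2.8
= 284 + 4.22 + 7.14
= 295.36 mOsm/kg ≈ 295.4 mOsm/kg
Osmolar gap = measured − calculated = 297 − 295.4 = 1.6 mOsm/kg

1.6 mOsm/kg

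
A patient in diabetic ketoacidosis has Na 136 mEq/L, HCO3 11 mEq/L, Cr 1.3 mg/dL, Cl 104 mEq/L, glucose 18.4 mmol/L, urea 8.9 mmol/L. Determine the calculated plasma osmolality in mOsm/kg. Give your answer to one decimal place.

299.3 mOsm/kg

Calculated osmolality = 2·Na + glucose + urea
= 2·136 + 18.4 + 8.9
= 272 + 18.40 + 8.90
= 299.3 mOsm/kg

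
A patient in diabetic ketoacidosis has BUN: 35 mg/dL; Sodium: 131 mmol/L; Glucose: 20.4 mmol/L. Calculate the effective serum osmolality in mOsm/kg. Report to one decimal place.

Effective osmolality excludes urea (freely permeant across cell membranes):
2·Na + glucose
= 2·131 + 20.4
= 262 + 20.4
= 282.4 mOsm/kg

282.4 mOsm/kg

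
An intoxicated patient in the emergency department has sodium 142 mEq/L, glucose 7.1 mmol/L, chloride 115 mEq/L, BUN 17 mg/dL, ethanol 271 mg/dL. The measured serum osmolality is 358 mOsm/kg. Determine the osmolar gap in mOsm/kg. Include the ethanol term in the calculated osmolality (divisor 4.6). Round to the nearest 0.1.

1.9 mOsm/kg

Calculated osmolality = 2·Na + glucose + BUN/2.8 + ethanol/4.6
= 2·142 + 7.1 + 17/2.8 + 271/4.6
= 284 + 7.10 + 6.07 + 58.91
= 356.08 mOsm/kg ≈ 356.1 mOsm/kg
Osmolar gap = measured − calculated = 358 − 356.1 = 1.9 mOsm/kg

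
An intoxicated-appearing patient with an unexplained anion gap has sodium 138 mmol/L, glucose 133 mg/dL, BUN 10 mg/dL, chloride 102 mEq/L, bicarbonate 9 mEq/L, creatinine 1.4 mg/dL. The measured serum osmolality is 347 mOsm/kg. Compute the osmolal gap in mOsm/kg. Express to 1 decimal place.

Calculated osmolality = 2·Na + glucose/18 + BUN/2.8
= 2·138 + 133/18 + 10/2.8
= 276 + 7.39 + 3.57
= 286.96 mOsm/kg ≈ 287.0 mOsm/kg
Osmolar gap = measured − calculated = 347 − 287.0 = 60.0 mOsm/kg

60.0 mOsm/kg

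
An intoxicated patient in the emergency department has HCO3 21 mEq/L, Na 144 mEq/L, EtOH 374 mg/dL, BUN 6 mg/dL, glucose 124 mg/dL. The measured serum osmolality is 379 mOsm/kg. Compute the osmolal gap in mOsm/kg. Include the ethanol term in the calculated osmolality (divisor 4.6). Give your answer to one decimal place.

Calculated osmolality = 2·Na + glucose/18 + BUN/2.8 + ethanol/4.6
= 2·144 + 124/18 + 6/2.8 + 374/4.6
= 288 + 6.89 + 2.14 + 81.30
= 378.33 mOsm/kg ≈ 378.3 mOsm/kg
Osmolar gap = measured − calculated = 379 − 378.3 = 0.7 mOsm/kg

0.7 mOsm/kg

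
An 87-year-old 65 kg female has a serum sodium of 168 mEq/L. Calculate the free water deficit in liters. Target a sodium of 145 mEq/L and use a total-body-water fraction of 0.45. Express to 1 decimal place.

4.6 L

TBW = 0.45 · 65 = 29.25 L
Free water deficit = TBW · (Na/145 − 1)
= 29.25 · (168/145 − 1)
= 29.25 · 0.1586
= 4.64 L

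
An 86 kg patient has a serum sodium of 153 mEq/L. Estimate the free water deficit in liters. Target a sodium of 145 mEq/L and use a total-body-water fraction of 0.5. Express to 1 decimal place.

TBW = 0.5 · 86 = 43 L
Free water deficit = TBW · (Na/145 − 1)
= 43 · (153/145 − 1)
= 43 · 0.0552
= 2.37 L

2.4 L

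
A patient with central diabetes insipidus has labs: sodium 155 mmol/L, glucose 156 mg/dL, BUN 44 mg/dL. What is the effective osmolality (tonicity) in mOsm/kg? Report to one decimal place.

318.7 mOsm/kg

Effective osmolality excludes urea (freely permeant across cell membranes):
2·Na + glucose/18
= 2·155 + 156/18
= 310 + 8.67
= 318.67 mOsm/kg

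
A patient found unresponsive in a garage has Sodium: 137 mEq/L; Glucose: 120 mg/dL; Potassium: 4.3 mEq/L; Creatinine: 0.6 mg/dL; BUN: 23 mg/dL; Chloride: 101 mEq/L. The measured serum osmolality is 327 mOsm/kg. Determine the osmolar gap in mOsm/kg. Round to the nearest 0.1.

Calculated osmolality = 2·Na + glucose/18 + BUN/2.8
= 2·137 + 120/18 + 23/2.8
= 274 + 6.67 + 8.21
= 288.88 mOsm/kg ≈ 288.9 mOsm/kg
Osmolar gap = measured − calculated = 327 − 288.9 = 38.1 mOsm/kg

38.1 mOsm/kg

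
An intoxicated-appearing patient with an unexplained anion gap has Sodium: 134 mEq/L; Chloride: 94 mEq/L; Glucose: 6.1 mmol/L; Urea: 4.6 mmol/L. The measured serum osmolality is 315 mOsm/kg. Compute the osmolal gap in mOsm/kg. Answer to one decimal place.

36.3 mOsm/kg

Calculated osmolality = 2·Na + glucose + urea
= 2·134 + 6.1 + 4.6
= 268 + 6.10 + 4.60
= 278.7 mOsm/kg ≈ 278.7 mOsm/kg
Osmolar gap = measured − calculated = 315 − 278.7 = 36.3 mOsm/kg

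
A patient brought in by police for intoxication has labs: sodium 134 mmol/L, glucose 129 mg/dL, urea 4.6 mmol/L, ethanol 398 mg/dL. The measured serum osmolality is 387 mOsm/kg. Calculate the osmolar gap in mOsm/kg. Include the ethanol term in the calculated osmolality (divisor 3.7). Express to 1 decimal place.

Calculated osmolality = 2·Na + glucose/18 + urea + ethanol/3.7
= 2·134 + 129/18 + 4.6 + 398/3.7
= 268 + 7.17 + 4.60 + 107.57
= 387.34 mOsm/kg ≈ 387.3 mOsm/kg
Osmolar gap = measured − calculated = 387 − 387.3 = -0.3 mOsm/kg

-0.3 mOsm/kg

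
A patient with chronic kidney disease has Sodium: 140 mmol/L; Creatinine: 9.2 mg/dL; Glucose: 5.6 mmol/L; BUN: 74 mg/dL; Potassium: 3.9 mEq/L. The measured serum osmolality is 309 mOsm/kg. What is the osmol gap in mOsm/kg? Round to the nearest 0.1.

-3.0 mOsm/kg

Calculated osmolality = 2·Na + glucose + BUN/2.8
= 2·140 + 5.6 + 74/2.8
= 280 + 5.60 + 26.43
= 312.03 mOsm/kg ≈ 312.0 mOsm/kg
Osmolar gap = measured − calculated = 309 − 312.0 = -3.0 mOsm/kg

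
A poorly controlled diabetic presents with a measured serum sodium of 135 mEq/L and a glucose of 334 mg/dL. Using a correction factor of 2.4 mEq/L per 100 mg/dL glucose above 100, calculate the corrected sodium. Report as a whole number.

Corrected Na = measured Na + 2.4 · (glucose − 100)/100
= 135 + 2.4 · (334 − 100)/100
= 135 + 5.6
= 140.6 mEq/L

141 mEq/L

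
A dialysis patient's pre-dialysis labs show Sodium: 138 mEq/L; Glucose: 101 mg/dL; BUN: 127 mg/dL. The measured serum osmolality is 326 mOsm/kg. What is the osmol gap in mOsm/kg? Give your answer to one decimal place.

-1.0 mOsm/kg

Calculated osmolality = 2·Na + glucose/18 + BUN/2.8
= 2·138 + 101/18 + 127/2.8
= 276 + 5.61 + 45.36
= 326.97 mOsm/kg ≈ 327.0 mOsm/kg
Osmolar gap = measured − calculated = 326 − 327.0 = -1.0 mOsm/kg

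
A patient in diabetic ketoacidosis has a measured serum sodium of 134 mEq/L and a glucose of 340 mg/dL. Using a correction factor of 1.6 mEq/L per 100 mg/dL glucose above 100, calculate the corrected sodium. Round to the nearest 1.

138 mEq/L

Corrected Na = measured Na + 1.6 · (glucose − 100)/100
= 134 + 1.6 · (340 − 100)/100
= 134 + 3.8
= 137.8 mEq/L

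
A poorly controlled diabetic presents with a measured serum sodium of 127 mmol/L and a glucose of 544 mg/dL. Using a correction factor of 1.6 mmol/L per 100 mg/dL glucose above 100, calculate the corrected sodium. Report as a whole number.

Corrected Na = measured Na + 1.6 · (glucose − 100)/100
= 127 + 1.6 · (544 − 100)/100
= 127 + 7.1
= 134.1 mmol/L

134 mmol/L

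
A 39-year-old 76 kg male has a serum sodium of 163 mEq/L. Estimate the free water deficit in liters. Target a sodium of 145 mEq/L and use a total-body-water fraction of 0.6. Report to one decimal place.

TBW = 0.6 · 76 = 45.6 L
Free water deficit = TBW · (Na/145 − 1)
= 45.6 · (163/145 − 1)
= 45.6 · 0.1241
= 5.66 L

5.7 L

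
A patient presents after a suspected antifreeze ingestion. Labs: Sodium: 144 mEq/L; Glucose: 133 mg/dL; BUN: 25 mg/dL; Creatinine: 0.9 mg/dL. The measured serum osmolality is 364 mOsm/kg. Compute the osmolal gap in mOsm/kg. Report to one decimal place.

Calculated osmolality = 2·Na + glucose/18 + BUN/2.8
= 2·144 + 133/18 + 25/2.8
= 288 + 7.39 + 8.93
= 304.32 mOsm/kg ≈ 304.3 mOsm/kg
Osmolar gap = measured − calculated = 364 − 304.3 = 59.7 mOsm/kg

59.7 mOsm/kg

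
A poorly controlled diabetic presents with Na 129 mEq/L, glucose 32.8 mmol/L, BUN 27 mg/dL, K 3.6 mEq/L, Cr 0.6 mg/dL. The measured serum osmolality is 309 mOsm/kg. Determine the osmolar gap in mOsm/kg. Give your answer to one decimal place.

8.6 mOsm/kg

Calculated osmolality = 2·Na + glucose + BUN/2.8
= 2·129 + 32.8 + 27/2.8
= 258 + 32.80 + 9.64
= 300.44 mOsm/kg ≈ 300.4 mOsm/kg
Osmolar gap = measured − calculated = 309 − 300.4 = 8.6 mOsm/kg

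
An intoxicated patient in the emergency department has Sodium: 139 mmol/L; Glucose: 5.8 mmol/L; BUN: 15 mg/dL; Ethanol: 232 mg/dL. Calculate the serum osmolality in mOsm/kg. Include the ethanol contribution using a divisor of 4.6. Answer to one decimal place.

339.6 mOsm/kg

Calculated osmolality = 2·Na + glucose + BUN/2.8 + ethanol/4.6
= 2·139 + 5.8 + 15/2.8 + 232/4.6
= 278 + 5.80 + 5.36 + 50.43
= 339.59 mOsm/kg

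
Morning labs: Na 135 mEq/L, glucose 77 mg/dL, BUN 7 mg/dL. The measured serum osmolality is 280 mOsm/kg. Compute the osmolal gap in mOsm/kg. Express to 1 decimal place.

3.2 mOsm/kg

Calculated osmolality = 2·Na + glucose/18 + BUN/2.8
= 2·135 + 77/18 + 7/2.8
= 270 + 4.28 + 2.50
= 276.78 mOsm/kg ≈ 276.8 mOsm/kg
Osmolar gap = measured − calculated = 280 − 276.8 = 3.2 mOsm/kg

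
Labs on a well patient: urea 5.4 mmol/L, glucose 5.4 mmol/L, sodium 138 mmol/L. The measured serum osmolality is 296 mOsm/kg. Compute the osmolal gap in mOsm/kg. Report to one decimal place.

9.2 mOsm/kg

Calculated osmolality = 2·Na + glucose + urea
= 2·138 + 5.4 + 5.4
= 276 + 5.40 + 5.40
= 286.8 mOsm/kg ≈ 286.8 mOsm/kg
Osmolar gap = measured − calculated = 296 − 286.8 = 9.2 mOsm/kg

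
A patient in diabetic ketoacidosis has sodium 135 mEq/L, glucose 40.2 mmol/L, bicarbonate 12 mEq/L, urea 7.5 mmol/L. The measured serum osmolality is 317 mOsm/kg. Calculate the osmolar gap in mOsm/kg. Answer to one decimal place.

Calculated osmolality = 2·Na + glucose + urea
= 2·135 + 40.2 + 7.5
= 270 + 40.20 + 7.50
= 317.7 mOsm/kg ≈ 317.7 mOsm/kg
Osmolar gap = measured − calculated = 317 − 317.7 = -0.7 mOsm/kg

-0.7 mOsm/kg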